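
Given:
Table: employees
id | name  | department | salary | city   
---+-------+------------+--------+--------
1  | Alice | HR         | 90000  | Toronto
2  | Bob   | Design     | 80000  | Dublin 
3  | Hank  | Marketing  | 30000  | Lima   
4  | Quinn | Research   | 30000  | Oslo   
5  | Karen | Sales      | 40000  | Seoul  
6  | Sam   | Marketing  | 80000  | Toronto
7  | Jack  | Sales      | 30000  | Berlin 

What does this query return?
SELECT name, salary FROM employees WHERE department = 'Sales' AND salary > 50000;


Filtering: department = 'Sales' AND salary > 50000
Matching: 0 rows

Empty result set (0 rows)


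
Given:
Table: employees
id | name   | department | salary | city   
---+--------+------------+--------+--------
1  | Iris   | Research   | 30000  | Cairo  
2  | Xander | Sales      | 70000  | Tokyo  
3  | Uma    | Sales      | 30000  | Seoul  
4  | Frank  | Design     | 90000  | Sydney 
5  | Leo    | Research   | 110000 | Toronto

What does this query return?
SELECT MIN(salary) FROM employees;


Salaries: 30000, 70000, 30000, 90000, 110000
MIN = 30000

30000


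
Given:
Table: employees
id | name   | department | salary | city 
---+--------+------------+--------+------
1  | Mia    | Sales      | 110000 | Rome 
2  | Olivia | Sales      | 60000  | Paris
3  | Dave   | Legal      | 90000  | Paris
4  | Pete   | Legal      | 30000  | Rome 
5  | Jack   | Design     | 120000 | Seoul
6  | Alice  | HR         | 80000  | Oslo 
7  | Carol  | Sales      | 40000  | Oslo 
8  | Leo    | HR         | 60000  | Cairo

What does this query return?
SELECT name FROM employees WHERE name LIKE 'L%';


LIKE 'L%' matches names starting with 'L'
Matching: 1

1 rows:
Leo


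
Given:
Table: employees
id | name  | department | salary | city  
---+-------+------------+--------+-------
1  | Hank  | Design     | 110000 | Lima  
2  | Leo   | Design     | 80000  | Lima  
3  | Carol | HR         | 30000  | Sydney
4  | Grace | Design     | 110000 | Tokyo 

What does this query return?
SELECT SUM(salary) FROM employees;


SUM(salary) = 110000 + 80000 + 30000 + 110000 = 330000

330000


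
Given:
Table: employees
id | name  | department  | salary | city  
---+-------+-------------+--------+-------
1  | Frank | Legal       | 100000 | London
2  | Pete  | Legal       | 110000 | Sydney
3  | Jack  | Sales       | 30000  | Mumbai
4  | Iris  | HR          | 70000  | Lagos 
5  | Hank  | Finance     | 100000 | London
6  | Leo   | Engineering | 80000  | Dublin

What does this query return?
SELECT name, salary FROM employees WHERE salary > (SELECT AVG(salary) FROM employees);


Subquery: AVG(salary) = 81666.67
Filtering: salary > 81666.67
  Frank (100000) -> MATCH
  Pete (110000) -> MATCH
  Hank (100000) -> MATCH


3 rows:
Frank, 100000
Pete, 110000
Hank, 100000


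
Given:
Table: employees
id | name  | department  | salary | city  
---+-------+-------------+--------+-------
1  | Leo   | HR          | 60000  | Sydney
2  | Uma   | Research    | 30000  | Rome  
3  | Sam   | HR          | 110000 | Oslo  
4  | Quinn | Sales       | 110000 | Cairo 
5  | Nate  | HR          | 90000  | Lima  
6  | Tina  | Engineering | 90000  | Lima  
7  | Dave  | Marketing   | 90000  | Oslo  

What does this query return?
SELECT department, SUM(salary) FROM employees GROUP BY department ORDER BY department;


Summing salary within each department:
  Engineering: 90000 = 90000
  HR: 60000 + 110000 + 90000 = 260000
  Marketing: 90000 = 90000
  Research: 30000 = 30000
  Sales: 110000 = 110000


5 groups:
Engineering, 90000
HR, 260000
Marketing, 90000
Research, 30000
Sales, 110000


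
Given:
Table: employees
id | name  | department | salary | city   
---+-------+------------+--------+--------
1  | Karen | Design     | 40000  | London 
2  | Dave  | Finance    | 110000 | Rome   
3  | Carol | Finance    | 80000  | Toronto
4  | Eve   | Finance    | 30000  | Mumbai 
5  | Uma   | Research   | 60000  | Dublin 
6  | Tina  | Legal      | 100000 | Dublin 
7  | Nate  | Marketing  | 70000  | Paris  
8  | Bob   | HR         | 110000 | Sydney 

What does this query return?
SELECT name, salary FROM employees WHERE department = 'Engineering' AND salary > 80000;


Filtering: department = 'Engineering' AND salary > 80000
Matching: 0 rows

Empty result set (0 rows)


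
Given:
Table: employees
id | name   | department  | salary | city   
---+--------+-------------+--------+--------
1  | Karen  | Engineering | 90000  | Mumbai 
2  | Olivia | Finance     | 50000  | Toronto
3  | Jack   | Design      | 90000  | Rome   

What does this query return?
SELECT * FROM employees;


SELECT * returns all 3 rows with all columns

3 rows:
1, Karen, Engineering, 90000, Mumbai
2, Olivia, Finance, 50000, Toronto
3, Jack, Design, 90000, Rome


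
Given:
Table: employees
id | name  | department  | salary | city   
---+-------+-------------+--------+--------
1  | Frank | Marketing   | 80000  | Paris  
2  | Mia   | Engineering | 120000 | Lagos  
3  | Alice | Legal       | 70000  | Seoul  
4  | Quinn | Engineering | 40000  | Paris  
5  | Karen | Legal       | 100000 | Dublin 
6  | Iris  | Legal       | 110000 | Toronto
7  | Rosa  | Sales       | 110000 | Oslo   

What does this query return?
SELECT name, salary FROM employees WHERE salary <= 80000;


Filtering: salary <= 80000
Matching: 3 rows

3 rows:
Frank, 80000
Alice, 70000
Quinn, 40000


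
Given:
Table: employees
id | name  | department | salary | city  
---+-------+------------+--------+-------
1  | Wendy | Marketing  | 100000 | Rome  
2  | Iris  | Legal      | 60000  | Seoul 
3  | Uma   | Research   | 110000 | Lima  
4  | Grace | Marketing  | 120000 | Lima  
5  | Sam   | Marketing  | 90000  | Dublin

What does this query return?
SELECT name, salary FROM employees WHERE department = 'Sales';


Filtering: department = 'Sales'
Matching rows: 0

Empty result set (0 rows)


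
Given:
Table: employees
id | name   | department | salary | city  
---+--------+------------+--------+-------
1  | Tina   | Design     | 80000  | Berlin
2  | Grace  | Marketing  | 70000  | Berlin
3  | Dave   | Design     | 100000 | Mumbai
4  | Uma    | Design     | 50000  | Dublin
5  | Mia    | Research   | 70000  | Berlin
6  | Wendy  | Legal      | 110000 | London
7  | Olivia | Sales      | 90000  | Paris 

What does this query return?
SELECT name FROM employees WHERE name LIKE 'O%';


LIKE 'O%' matches names starting with 'O'
Matching: 1

1 rows:
Olivia


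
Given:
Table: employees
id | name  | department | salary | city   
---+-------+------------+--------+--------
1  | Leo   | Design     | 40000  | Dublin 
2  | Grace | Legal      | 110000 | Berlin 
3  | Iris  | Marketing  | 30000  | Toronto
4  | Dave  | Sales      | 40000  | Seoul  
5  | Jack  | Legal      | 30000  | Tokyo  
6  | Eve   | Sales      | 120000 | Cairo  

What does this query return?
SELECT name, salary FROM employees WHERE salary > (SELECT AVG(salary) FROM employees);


Subquery: AVG(salary) = 61666.67
Filtering: salary > 61666.67
  Grace (110000) -> MATCH
  Eve (120000) -> MATCH


2 rows:
Grace, 110000
Eve, 120000


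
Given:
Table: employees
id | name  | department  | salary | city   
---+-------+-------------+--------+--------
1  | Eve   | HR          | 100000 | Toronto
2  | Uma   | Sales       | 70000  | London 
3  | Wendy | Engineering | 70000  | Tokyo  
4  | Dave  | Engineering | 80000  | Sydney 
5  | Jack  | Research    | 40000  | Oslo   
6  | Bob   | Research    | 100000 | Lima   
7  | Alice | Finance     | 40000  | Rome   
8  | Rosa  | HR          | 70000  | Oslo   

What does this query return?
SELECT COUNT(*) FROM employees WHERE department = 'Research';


Counting rows where department = 'Research'
  Jack -> MATCH
  Bob -> MATCH


2


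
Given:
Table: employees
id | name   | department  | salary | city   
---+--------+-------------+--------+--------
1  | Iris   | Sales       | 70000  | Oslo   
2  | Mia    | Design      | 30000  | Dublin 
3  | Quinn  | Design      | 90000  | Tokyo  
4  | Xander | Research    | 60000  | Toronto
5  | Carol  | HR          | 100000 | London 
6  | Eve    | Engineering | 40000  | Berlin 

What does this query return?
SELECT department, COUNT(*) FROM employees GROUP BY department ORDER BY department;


Assigning each row to its department group:
  Iris -> Sales
  Mia -> Design
  Quinn -> Design
  Xander -> Research
  Carol -> HR
  Eve -> Engineering


5 groups:
Design, 2
Engineering, 1
HR, 1
Research, 1
Sales, 1


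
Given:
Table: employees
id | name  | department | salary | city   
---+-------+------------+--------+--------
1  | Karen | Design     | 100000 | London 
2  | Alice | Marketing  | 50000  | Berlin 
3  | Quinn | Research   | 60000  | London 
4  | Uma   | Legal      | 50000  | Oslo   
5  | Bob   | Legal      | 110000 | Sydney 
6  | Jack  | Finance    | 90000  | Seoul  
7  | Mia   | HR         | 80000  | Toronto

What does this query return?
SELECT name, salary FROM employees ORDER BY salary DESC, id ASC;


Sorting by salary DESC, then id ASC for ties

7 rows:
Bob, 110000
Karen, 100000
Jack, 90000
Mia, 80000
Quinn, 60000
Alice, 50000
Uma, 50000


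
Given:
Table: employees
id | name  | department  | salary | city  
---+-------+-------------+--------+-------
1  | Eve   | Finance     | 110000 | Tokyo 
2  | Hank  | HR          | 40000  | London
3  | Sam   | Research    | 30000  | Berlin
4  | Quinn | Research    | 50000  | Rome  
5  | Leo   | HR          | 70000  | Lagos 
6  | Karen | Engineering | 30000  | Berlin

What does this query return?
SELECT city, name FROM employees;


Projecting columns: city, name

6 rows:
Tokyo, Eve
London, Hank
Berlin, Sam
Rome, Quinn
Lagos, Leo
Berlin, Karen


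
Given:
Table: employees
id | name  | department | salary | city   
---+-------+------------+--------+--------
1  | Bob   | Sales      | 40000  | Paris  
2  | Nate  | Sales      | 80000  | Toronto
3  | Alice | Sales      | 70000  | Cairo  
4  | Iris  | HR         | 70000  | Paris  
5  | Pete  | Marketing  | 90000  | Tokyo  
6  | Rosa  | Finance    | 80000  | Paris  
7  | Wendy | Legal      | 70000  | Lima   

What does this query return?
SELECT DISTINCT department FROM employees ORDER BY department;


All 'department' values (row order): Sales, Sales, Sales, HR, Marketing, Finance, Legal
Removing duplicates leaves 5 unique value(s).

5 values:
Finance
HR
Legal
Marketing
Sales


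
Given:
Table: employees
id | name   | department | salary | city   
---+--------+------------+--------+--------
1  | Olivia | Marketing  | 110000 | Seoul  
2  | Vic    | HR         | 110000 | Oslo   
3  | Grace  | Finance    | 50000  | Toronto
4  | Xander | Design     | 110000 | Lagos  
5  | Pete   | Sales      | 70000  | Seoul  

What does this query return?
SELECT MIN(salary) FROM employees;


Salaries: 110000, 110000, 50000, 110000, 70000
MIN = 50000

50000


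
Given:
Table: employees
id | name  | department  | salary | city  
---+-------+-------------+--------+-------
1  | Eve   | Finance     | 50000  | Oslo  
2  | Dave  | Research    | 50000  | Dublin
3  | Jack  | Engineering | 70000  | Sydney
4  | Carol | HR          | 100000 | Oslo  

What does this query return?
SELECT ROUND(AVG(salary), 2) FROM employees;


SUM(salary) = 270000
COUNT = 4
ROUND(AVG, 2) = ROUND(270000 / 4, 2) = 67500.0

67500.0


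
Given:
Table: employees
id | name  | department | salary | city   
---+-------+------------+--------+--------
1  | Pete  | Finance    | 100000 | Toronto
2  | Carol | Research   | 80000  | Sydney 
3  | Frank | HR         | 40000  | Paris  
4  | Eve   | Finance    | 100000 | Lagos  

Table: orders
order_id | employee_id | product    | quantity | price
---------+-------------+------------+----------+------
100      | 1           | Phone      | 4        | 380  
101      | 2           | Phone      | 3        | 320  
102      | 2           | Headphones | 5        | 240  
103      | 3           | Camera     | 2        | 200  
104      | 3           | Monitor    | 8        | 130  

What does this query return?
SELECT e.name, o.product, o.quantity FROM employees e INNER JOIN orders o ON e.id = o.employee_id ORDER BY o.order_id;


Joining employees.id = orders.employee_id:
  employee Pete (id=1) -> order Phone
  employee Carol (id=2) -> order Phone
  employee Carol (id=2) -> order Headphones
  employee Frank (id=3) -> order Camera
  employee Frank (id=3) -> order Monitor


5 rows:
Pete, Phone, 4
Carol, Phone, 3
Carol, Headphones, 5
Frank, Camera, 2
Frank, Monitor, 8


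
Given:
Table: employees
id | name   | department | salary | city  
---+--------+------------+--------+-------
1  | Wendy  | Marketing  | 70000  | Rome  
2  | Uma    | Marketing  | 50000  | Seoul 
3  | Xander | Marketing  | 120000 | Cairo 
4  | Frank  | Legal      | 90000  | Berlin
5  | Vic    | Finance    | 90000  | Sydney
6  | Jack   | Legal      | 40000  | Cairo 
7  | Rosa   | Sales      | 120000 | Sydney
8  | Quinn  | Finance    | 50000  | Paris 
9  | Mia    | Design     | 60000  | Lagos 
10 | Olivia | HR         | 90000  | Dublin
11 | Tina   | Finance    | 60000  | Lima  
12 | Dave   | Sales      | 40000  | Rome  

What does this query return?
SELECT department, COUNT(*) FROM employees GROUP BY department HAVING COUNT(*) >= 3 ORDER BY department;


Groups with count >= 3:
  Finance: 3 -> PASS
  Marketing: 3 -> PASS
  Design: 1 -> filtered out
  HR: 1 -> filtered out
  Legal: 2 -> filtered out
  Sales: 2 -> filtered out


2 groups:
Finance, 3
Marketing, 3


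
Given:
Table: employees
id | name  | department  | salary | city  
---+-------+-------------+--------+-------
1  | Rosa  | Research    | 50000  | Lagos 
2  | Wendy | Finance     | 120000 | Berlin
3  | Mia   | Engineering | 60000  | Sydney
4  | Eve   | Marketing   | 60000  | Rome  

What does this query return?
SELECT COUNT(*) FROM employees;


COUNT(*) counts all rows

4


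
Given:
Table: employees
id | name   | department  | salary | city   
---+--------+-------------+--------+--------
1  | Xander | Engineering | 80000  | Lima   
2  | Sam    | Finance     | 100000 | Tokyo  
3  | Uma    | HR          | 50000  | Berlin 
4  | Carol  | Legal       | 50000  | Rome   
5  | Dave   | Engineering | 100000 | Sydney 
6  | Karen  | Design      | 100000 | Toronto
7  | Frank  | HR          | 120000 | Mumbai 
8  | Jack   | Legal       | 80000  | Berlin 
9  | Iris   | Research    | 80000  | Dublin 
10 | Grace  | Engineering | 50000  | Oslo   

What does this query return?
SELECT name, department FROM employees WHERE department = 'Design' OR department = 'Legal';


Filtering: department = 'Design' OR 'Legal'
Matching: 3 rows

3 rows:
Carol, Legal
Karen, Design
Jack, Legal


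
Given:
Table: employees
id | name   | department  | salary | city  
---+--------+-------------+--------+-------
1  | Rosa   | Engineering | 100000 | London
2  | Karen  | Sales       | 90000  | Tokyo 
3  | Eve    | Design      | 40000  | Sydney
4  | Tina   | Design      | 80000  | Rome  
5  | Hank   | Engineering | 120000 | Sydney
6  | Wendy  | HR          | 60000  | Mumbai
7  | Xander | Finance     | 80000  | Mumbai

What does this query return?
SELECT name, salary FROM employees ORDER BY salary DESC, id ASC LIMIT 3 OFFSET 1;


Sort by salary DESC (id ASC tiebreak), then skip 1 and take 3
Rows 2 through 4

3 rows:
Rosa, 100000
Karen, 90000
Tina, 80000


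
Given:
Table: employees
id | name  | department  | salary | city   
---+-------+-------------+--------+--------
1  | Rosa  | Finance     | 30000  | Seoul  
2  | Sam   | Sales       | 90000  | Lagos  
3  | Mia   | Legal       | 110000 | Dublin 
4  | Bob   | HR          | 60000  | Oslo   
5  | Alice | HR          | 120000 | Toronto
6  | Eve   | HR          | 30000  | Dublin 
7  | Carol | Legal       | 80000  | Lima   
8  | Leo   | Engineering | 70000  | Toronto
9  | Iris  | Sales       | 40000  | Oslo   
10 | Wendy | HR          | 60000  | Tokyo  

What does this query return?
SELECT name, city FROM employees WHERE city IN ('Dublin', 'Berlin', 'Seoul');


Filtering: city IN ('Dublin', 'Berlin', 'Seoul')
Matching: 3 rows

3 rows:
Rosa, Seoul
Mia, Dublin
Eve, Dublin


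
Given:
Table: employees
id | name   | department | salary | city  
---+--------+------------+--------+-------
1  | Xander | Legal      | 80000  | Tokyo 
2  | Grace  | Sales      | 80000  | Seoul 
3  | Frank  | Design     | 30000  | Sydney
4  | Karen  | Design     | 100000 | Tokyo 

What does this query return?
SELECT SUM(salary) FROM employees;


SUM(salary) = 80000 + 80000 + 30000 + 100000 = 290000

290000


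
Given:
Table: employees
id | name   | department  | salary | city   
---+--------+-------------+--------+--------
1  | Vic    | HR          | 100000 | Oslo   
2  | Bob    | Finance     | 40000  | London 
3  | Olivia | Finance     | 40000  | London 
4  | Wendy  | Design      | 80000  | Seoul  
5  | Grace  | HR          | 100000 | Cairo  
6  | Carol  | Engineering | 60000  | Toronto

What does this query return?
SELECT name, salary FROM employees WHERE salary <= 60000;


Filtering: salary <= 60000
Matching: 3 rows

3 rows:
Bob, 40000
Olivia, 40000
Carol, 60000


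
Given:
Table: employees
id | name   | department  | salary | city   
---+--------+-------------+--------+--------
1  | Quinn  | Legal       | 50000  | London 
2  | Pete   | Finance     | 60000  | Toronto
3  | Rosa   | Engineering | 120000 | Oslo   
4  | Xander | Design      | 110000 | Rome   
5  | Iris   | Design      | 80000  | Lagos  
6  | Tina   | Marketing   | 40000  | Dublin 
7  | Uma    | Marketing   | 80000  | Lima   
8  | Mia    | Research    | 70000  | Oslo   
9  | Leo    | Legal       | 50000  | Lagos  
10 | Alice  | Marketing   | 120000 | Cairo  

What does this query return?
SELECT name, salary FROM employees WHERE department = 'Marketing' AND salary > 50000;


Filtering: department = 'Marketing' AND salary > 50000
Matching: 2 rows

2 rows:
Uma, 80000
Alice, 120000


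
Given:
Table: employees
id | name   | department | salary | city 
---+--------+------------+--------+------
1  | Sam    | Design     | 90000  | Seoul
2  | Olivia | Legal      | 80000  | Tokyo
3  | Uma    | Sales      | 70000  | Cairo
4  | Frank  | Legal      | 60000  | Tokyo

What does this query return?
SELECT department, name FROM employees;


Projecting columns: department, name

4 rows:
Design, Sam
Legal, Olivia
Sales, Uma
Legal, Frank


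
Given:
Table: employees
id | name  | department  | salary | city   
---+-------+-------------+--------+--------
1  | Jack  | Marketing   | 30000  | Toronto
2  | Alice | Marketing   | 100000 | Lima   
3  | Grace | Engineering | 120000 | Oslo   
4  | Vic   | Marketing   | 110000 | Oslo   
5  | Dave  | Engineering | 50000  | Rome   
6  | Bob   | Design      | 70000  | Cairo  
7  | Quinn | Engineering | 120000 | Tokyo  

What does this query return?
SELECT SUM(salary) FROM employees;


SUM(salary) = 30000 + 100000 + 120000 + 110000 + 50000 + 70000 + 120000 = 600000

600000


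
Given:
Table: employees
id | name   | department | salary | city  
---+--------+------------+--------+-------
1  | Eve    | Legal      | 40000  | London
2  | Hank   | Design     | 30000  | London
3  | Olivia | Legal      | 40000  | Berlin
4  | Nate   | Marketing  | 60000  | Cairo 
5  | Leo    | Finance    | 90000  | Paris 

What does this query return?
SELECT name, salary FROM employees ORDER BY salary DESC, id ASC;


Sorting by salary DESC, then id ASC for ties

5 rows:
Leo, 90000
Nate, 60000
Eve, 40000
Olivia, 40000
Hank, 30000


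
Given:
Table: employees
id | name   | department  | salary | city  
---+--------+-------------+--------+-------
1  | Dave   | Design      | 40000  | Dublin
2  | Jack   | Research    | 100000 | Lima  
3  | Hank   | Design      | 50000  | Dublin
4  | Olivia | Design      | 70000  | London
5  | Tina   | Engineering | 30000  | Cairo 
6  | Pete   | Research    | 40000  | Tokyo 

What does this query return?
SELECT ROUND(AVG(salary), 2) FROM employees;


SUM(salary) = 330000
COUNT = 6
ROUND(AVG, 2) = ROUND(330000 / 6, 2) = 55000.0

55000.0


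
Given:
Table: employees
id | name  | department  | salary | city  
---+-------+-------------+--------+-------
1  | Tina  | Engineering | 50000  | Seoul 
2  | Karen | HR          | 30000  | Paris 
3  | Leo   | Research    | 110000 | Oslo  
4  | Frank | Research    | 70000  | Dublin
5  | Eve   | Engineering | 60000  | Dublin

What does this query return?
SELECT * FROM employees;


SELECT * returns all 5 rows with all columns

5 rows:
1, Tina, Engineering, 50000, Seoul
2, Karen, HR, 30000, Paris
3, Leo, Research, 110000, Oslo
4, Frank, Research, 70000, Dublin
5, Eve, Engineering, 60000, Dublin


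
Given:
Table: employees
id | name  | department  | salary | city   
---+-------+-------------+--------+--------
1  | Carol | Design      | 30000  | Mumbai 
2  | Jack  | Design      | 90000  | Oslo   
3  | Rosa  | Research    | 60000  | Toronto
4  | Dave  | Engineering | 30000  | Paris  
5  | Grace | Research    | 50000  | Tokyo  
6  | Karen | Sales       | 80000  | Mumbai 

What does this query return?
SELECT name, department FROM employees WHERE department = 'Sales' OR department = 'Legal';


Filtering: department = 'Sales' OR 'Legal'
Matching: 1 rows

1 rows:
Karen, Sales


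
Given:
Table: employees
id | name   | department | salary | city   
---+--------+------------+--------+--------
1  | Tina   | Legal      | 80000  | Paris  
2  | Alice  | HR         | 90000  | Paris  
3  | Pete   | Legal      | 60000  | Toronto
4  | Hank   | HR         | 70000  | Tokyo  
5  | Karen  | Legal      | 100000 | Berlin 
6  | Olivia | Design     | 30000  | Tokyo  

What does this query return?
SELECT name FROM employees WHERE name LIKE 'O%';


LIKE 'O%' matches names starting with 'O'
Matching: 1

1 rows:
Olivia


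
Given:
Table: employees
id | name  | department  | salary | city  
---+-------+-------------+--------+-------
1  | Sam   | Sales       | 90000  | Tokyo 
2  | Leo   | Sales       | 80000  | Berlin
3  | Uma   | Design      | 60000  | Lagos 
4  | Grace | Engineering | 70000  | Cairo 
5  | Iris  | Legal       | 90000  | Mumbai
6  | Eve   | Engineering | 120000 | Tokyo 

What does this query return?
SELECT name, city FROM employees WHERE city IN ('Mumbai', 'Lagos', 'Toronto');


Filtering: city IN ('Mumbai', 'Lagos', 'Toronto')
Matching: 2 rows

2 rows:
Uma, Lagos
Iris, Mumbai


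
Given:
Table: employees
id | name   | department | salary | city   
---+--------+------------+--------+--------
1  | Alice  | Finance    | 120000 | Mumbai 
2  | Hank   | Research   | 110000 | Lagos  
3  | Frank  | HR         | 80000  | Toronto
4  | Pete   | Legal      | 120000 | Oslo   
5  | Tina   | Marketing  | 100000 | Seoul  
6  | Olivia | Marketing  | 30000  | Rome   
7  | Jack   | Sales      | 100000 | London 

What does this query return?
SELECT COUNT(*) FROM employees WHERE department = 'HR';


Counting rows where department = 'HR'
  Frank -> MATCH


1


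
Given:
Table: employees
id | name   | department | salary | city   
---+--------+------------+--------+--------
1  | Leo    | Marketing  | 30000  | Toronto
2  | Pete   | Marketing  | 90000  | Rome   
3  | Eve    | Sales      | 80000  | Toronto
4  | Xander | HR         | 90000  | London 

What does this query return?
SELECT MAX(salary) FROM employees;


Salaries: 30000, 90000, 80000, 90000
MAX = 90000

90000


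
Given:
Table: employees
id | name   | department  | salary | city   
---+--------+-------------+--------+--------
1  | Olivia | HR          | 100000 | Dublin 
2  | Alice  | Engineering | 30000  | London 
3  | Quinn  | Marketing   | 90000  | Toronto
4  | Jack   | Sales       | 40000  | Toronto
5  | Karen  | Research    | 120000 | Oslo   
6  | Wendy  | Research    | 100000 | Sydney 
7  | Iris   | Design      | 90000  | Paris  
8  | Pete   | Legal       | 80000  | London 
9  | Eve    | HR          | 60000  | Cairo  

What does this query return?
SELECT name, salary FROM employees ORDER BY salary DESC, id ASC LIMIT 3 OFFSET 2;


Sort by salary DESC (id ASC tiebreak), then skip 2 and take 3
Rows 3 through 5

3 rows:
Wendy, 100000
Quinn, 90000
Iris, 90000


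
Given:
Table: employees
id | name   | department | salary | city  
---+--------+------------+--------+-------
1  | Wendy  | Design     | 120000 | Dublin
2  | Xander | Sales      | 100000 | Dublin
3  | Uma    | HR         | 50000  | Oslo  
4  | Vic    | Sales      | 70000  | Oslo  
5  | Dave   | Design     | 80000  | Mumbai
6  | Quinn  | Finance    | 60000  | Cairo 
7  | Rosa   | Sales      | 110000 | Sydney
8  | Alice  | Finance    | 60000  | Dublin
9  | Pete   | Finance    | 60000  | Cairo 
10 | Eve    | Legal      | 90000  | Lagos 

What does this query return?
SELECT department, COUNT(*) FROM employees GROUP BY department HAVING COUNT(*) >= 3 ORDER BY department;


Groups with count >= 3:
  Finance: 3 -> PASS
  Sales: 3 -> PASS
  Design: 2 -> filtered out
  HR: 1 -> filtered out
  Legal: 1 -> filtered out


2 groups:
Finance, 3
Sales, 3


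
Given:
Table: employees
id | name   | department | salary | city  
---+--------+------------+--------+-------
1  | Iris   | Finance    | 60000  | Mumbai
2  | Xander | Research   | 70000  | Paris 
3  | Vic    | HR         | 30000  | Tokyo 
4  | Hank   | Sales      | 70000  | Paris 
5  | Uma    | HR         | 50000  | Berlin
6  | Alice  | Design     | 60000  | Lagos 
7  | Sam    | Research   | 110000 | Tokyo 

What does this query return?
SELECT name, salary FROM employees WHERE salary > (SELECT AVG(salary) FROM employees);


Subquery: AVG(salary) = 64285.71
Filtering: salary > 64285.71
  Xander (70000) -> MATCH
  Hank (70000) -> MATCH
  Sam (110000) -> MATCH


3 rows:
Xander, 70000
Hank, 70000
Sam, 110000


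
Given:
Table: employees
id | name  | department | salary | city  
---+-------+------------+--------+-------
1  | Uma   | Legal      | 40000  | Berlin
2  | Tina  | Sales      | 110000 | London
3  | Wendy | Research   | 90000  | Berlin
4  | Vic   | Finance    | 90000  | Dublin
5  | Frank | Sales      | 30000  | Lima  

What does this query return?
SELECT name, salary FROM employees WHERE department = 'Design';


Filtering: department = 'Design'
Matching rows: 0

Empty result set (0 rows)


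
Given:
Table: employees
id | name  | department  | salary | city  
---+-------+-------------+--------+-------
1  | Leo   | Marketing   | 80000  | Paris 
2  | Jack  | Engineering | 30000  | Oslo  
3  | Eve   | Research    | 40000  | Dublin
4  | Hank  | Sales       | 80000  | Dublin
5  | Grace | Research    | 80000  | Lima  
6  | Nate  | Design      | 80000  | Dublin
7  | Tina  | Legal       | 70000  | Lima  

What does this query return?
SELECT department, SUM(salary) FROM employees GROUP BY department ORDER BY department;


Summing salary within each department:
  Design: 80000 = 80000
  Engineering: 30000 = 30000
  Legal: 70000 = 70000
  Marketing: 80000 = 80000
  Research: 40000 + 80000 = 120000
  Sales: 80000 = 80000


6 groups:
Design, 80000
Engineering, 30000
Legal, 70000
Marketing, 80000
Research, 120000
Sales, 80000


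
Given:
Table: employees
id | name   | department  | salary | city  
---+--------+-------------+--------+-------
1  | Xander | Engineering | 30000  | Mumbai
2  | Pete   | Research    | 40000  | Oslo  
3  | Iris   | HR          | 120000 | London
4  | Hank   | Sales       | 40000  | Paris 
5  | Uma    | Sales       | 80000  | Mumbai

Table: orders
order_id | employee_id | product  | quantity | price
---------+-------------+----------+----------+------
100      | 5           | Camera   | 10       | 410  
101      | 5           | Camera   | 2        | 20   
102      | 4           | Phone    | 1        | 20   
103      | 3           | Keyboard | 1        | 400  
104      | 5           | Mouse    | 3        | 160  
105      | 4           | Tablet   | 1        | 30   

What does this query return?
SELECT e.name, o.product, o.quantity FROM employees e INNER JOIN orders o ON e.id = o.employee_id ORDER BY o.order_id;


Joining employees.id = orders.employee_id:
  employee Uma (id=5) -> order Camera
  employee Uma (id=5) -> order Camera
  employee Hank (id=4) -> order Phone
  employee Iris (id=3) -> order Keyboard
  employee Uma (id=5) -> order Mouse
  employee Hank (id=4) -> order Tablet


6 rows:
Uma, Camera, 10
Uma, Camera, 2
Hank, Phone, 1
Iris, Keyboard, 1
Uma, Mouse, 3
Hank, Tablet, 1


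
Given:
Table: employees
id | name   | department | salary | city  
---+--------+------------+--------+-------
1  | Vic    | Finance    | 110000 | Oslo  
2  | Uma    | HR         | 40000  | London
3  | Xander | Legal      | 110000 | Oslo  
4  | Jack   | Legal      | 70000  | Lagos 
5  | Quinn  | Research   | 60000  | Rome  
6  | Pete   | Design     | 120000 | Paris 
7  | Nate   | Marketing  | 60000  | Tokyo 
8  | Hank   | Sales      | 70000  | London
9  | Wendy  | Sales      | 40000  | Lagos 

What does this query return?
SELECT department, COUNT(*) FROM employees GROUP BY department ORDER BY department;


Assigning each row to its department group:
  Vic -> Finance
  Uma -> HR
  Xander -> Legal
  Jack -> Legal
  Quinn -> Research
  Pete -> Design
  Nate -> Marketing
  Hank -> Sales
  Wendy -> Sales


7 groups:
Design, 1
Finance, 1
HR, 1
Legal, 2
Marketing, 1
Research, 1
Sales, 2


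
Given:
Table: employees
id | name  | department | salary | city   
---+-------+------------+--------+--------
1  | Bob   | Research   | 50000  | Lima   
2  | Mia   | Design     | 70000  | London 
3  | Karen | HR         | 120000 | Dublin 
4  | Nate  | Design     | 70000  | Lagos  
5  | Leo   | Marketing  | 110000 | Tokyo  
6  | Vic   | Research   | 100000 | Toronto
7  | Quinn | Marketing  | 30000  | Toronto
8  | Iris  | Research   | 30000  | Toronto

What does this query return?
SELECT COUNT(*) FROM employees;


COUNT(*) counts all rows

8


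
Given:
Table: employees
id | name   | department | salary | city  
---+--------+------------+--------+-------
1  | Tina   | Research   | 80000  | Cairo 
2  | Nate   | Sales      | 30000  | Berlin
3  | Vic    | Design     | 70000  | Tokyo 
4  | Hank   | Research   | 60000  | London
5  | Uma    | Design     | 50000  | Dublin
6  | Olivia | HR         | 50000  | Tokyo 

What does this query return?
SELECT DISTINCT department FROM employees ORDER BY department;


All 'department' values (row order): Research, Sales, Design, Research, Design, HR
Removing duplicates leaves 4 unique value(s).

4 values:
Design
HR
Research
Sales


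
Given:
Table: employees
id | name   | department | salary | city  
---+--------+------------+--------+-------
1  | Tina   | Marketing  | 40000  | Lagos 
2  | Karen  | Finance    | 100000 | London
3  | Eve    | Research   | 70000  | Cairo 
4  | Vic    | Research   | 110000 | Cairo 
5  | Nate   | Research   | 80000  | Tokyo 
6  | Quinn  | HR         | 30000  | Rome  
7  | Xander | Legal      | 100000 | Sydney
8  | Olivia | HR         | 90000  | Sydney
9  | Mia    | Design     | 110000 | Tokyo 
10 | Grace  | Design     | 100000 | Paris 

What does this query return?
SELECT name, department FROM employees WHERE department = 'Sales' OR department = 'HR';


Filtering: department = 'Sales' OR 'HR'
Matching: 2 rows

2 rows:
Quinn, HR
Olivia, HR


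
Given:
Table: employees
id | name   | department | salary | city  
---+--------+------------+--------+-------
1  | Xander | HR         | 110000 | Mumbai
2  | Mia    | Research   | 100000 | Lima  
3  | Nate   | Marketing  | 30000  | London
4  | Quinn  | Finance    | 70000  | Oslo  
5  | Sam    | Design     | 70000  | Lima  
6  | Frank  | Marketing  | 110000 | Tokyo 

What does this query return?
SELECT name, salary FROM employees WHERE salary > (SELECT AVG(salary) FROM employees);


Subquery: AVG(salary) = 81666.67
Filtering: salary > 81666.67
  Xander (110000) -> MATCH
  Mia (100000) -> MATCH
  Frank (110000) -> MATCH


3 rows:
Xander, 110000
Mia, 100000
Frank, 110000


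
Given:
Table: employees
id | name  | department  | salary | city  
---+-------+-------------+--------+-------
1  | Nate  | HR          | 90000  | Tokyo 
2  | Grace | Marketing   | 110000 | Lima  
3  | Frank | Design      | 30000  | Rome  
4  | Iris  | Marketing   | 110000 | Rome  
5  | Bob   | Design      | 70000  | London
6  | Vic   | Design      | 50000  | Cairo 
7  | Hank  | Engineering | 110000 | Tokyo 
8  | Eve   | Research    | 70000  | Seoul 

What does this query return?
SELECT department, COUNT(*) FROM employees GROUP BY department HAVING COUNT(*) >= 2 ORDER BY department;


Groups with count >= 2:
  Design: 3 -> PASS
  Marketing: 2 -> PASS
  Engineering: 1 -> filtered out
  HR: 1 -> filtered out
  Research: 1 -> filtered out


2 groups:
Design, 3
Marketing, 2


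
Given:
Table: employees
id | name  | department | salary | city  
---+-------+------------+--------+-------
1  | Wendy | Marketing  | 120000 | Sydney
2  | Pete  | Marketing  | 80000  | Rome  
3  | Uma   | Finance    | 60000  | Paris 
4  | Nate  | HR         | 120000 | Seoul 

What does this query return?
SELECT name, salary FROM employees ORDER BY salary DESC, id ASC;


Sorting by salary DESC, then id ASC for ties

4 rows:
Wendy, 120000
Nate, 120000
Pete, 80000
Uma, 60000


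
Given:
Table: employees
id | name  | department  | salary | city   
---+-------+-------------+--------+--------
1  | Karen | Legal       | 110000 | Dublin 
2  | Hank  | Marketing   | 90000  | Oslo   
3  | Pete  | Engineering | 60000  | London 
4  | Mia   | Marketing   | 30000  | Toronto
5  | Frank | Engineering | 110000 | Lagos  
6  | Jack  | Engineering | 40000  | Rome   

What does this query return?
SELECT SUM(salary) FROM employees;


SUM(salary) = 110000 + 90000 + 60000 + 30000 + 110000 + 40000 = 440000

440000


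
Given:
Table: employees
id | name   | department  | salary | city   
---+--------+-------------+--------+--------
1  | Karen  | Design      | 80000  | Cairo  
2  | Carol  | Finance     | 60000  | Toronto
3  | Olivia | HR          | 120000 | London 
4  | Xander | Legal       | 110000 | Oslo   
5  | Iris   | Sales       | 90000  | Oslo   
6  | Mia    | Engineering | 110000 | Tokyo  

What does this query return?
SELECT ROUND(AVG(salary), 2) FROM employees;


SUM(salary) = 570000
COUNT = 6
ROUND(AVG, 2) = ROUND(570000 / 6, 2) = 95000.0

95000.0


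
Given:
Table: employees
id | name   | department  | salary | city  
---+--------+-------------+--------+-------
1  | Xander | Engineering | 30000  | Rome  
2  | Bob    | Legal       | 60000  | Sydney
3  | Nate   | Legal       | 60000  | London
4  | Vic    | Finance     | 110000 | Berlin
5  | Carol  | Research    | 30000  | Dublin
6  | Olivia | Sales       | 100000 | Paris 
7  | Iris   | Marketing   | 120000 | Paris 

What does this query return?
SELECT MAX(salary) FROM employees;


Salaries: 30000, 60000, 60000, 110000, 30000, 100000, 120000
MAX = 120000

120000


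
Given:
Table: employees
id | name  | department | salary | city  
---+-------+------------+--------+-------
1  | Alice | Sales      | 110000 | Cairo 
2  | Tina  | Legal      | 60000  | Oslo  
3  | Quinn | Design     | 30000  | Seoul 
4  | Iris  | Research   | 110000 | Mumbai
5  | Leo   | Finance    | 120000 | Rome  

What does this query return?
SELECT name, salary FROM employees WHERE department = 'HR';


Filtering: department = 'HR'
Matching rows: 0

Empty result set (0 rows)


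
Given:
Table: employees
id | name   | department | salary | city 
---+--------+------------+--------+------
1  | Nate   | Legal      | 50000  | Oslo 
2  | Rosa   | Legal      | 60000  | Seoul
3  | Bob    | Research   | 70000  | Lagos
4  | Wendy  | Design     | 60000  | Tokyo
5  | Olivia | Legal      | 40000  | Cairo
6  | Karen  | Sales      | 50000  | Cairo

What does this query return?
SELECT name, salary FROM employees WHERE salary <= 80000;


Filtering: salary <= 80000
Matching: 6 rows

6 rows:
Nate, 50000
Rosa, 60000
Bob, 70000
Wendy, 60000
Olivia, 40000
Karen, 50000


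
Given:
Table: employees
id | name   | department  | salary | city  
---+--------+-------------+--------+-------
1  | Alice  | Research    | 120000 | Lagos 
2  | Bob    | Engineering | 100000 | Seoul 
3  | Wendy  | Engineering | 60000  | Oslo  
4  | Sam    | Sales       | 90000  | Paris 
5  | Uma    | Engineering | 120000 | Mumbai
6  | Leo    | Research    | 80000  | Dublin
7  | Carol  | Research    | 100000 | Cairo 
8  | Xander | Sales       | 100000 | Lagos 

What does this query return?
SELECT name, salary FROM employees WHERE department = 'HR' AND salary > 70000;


Filtering: department = 'HR' AND salary > 70000
Matching: 0 rows

Empty result set (0 rows)


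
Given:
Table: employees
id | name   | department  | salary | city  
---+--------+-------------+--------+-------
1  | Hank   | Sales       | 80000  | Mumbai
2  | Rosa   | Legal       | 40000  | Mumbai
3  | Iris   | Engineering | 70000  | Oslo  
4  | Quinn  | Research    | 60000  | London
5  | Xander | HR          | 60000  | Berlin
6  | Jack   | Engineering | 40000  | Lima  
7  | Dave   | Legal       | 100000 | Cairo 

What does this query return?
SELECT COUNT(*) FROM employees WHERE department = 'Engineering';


Counting rows where department = 'Engineering'
  Iris -> MATCH
  Jack -> MATCH


2


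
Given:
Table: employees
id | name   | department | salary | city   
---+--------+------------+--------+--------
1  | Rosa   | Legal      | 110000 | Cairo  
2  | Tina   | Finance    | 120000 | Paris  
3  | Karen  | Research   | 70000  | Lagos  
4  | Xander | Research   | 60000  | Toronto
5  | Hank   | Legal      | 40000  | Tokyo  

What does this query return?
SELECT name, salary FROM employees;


Projecting columns: name, salary

5 rows:
Rosa, 110000
Tina, 120000
Karen, 70000
Xander, 60000
Hank, 40000


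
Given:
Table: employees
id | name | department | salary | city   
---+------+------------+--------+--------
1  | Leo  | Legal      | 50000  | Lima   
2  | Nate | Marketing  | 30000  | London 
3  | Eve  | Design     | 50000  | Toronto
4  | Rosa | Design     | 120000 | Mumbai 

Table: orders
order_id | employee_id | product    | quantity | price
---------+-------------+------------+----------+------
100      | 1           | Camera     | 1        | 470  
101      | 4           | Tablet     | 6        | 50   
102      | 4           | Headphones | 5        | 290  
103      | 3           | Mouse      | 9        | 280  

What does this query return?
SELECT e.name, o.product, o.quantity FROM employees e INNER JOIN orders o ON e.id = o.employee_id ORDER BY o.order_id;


Joining employees.id = orders.employee_id:
  employee Leo (id=1) -> order Camera
  employee Rosa (id=4) -> order Tablet
  employee Rosa (id=4) -> order Headphones
  employee Eve (id=3) -> order Mouse


4 rows:
Leo, Camera, 1
Rosa, Tablet, 6
Rosa, Headphones, 5
Eve, Mouse, 9


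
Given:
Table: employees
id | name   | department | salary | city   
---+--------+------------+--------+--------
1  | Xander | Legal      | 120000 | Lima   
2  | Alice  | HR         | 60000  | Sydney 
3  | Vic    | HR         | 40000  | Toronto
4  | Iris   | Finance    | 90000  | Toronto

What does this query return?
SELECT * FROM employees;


SELECT * returns all 4 rows with all columns

4 rows:
1, Xander, Legal, 120000, Lima
2, Alice, HR, 60000, Sydney
3, Vic, HR, 40000, Toronto
4, Iris, Finance, 90000, Toronto


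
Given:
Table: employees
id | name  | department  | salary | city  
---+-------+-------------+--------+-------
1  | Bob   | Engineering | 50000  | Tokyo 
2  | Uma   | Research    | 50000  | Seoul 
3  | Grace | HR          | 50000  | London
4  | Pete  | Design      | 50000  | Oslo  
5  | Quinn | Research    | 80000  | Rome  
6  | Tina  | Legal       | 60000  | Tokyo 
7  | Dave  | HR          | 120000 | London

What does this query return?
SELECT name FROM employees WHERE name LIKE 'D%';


LIKE 'D%' matches names starting with 'D'
Matching: 1

1 rows:
Dave


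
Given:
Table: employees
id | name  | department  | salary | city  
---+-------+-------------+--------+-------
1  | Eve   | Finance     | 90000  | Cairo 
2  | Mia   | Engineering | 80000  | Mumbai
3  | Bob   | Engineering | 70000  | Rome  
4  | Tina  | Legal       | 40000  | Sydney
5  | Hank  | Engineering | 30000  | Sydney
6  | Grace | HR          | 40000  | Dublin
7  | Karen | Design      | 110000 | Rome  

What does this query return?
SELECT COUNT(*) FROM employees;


COUNT(*) counts all rows

7


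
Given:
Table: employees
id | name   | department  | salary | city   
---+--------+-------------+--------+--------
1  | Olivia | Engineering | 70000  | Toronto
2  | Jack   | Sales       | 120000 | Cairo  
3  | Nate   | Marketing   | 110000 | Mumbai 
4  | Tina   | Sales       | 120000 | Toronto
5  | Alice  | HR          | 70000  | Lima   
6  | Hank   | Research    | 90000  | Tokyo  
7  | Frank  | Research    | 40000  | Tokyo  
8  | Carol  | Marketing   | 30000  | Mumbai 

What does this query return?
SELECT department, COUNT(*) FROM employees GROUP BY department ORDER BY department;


Assigning each row to its department group:
  Olivia -> Engineering
  Jack -> Sales
  Nate -> Marketing
  Tina -> Sales
  Alice -> HR
  Hank -> Research
  Frank -> Research
  Carol -> Marketing


5 groups:
Engineering, 1
HR, 1
Marketing, 2
Research, 2
Sales, 2
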